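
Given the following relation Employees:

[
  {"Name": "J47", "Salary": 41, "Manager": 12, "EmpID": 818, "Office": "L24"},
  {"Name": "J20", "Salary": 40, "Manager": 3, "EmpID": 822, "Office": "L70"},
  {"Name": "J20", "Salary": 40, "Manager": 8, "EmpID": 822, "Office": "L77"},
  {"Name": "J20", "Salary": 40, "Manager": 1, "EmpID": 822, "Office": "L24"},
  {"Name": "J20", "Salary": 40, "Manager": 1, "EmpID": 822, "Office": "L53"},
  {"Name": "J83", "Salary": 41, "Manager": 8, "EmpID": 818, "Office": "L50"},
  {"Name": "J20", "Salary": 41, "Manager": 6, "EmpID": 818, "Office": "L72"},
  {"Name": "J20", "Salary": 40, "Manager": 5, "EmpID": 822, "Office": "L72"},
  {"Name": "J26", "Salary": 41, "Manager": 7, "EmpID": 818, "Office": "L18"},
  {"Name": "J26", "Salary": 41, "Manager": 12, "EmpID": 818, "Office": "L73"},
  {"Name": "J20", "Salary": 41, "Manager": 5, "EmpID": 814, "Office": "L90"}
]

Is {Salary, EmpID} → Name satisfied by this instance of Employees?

(Salary=41, EmpID=818): 5 rows → Name takes values {J47, J83, J20, J26} — violation
(Salary=40, EmpID=822): 5 rows → Name = J20, J20, J20, J20, J20 ✓
(Salary=41, EmpID=814): 1 row → Name = J20 ✓
Two rows agree on {Salary, EmpID} but differ on Name, so {Salary, EmpID} → Name does not hold.

No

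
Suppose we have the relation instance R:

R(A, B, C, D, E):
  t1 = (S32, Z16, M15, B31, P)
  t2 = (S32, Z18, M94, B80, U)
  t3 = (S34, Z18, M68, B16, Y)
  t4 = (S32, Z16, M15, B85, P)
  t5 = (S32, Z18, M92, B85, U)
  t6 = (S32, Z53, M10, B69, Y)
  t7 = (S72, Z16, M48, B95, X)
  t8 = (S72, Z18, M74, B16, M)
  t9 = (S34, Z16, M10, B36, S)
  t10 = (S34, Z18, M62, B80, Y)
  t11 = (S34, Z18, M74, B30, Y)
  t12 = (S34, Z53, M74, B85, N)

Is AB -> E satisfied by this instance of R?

Yes

(A=S32, B=Z16): rows 1, 4 → E = P, P ✓
(A=S32, B=Z18): rows 2, 5 → E = U, U ✓
(A=S34, B=Z18): rows 3, 10, 11 → E = Y, Y, Y ✓
(A=S32, B=Z53): row 6 → E = Y ✓
(A=S72, B=Z16): row 7 → E = X ✓
(A=S72, B=Z18): row 8 → E = M ✓
(A=S34, B=Z16): row 9 → E = S ✓
(A=S34, B=Z53): row 12 → E = N ✓
Every AB value is associated with a single E value, so AB -> E holds.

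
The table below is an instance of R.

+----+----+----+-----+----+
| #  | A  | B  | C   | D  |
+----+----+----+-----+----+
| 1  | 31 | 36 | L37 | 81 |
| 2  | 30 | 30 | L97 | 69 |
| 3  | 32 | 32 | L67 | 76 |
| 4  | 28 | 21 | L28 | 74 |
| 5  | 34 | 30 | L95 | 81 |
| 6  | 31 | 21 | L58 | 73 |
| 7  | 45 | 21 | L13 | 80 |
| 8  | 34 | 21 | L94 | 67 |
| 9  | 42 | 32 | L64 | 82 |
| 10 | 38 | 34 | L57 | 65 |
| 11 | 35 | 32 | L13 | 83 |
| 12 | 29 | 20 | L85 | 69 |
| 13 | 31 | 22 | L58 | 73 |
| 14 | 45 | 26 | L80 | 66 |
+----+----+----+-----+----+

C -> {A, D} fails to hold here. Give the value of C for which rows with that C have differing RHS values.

L13

C=L37: row 1 → {A,D} = (31, 81) ✓
C=L97: row 2 → {A,D} = (30, 69) ✓
C=L67: row 3 → {A,D} = (32, 76) ✓
C=L28: row 4 → {A,D} = (28, 74) ✓
C=L95: row 5 → {A,D} = (34, 81) ✓
C=L58: rows 6, 13 → {A,D} = (31, 73), (31, 73) ✓
C=L13: rows 7, 11 → {A,D} takes values {(45, 80), (35, 83)} — violation
C=L94: row 8 → {A,D} = (34, 67) ✓
C=L64: row 9 → {A,D} = (42, 82) ✓
C=L57: row 10 → {A,D} = (38, 65) ✓
C=L85: row 12 → {A,D} = (29, 69) ✓
C=L80: row 14 → {A,D} = (45, 66) ✓
The only C value with inconsistent RHS is C=L13.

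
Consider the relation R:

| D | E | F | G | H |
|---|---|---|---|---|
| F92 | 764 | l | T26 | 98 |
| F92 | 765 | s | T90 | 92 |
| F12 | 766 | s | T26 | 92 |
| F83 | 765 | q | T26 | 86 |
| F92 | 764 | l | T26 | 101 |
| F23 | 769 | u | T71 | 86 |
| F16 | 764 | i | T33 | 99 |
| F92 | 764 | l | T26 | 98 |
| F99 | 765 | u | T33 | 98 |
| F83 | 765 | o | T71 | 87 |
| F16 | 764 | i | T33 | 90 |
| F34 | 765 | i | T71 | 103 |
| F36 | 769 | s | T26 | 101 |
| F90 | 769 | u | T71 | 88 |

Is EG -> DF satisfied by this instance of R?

No

(E=764, G=T26): 3 rows → {D,F} = (F92, l), (F92, l), (F92, l) ✓
(E=765, G=T90): 1 row → {D,F} = (F92, s) ✓
(E=766, G=T26): 1 row → {D,F} = (F12, s) ✓
(E=765, G=T26): 1 row → {D,F} = (F83, q) ✓
(E=769, G=T71): 2 rows → {D,F} takes values {(F23, u), (F90, u)} — violation
(E=764, G=T33): 2 rows → {D,F} = (F16, i), (F16, i) ✓
(E=765, G=T33): 1 row → {D,F} = (F99, u) ✓
(E=765, G=T71): 2 rows → {D,F} takes values {(F83, o), (F34, i)} — violation
(E=769, G=T26): 1 row → {D,F} = (F36, s) ✓
Two rows agree on EG but differ on DF, so EG -> DF does not hold.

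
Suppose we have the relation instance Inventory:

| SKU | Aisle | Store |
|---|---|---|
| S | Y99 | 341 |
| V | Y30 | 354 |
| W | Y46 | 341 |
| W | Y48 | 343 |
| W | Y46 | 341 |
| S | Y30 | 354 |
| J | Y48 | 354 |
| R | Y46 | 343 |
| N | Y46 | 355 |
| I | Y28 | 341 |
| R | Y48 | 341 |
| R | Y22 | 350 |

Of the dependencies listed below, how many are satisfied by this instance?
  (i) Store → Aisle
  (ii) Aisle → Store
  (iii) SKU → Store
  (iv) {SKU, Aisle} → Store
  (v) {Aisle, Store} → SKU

1

(i) Store → Aisle: Store=341: 5 rows → Aisle takes values {Y99, Y46, Y28, Y48} — violation; Store=354: 3 rows → Aisle takes values {Y30, Y48} — violation; Store=343: 2 rows → Aisle takes values {Y48, Y46} — violation — fails.
(ii) Aisle → Store: Aisle=Y46: 4 rows → Store takes values {341, 343, 355} — violation; Aisle=Y48: 3 rows → Store takes values {343, 354, 341} — violation — fails.
(iii) SKU → Store: SKU=S: 2 rows → Store takes values {341, 354} — violation; SKU=W: 3 rows → Store takes values {341, 343} — violation; SKU=R: 3 rows → Store takes values {343, 341, 350} — violation — fails.
(iv) {SKU, Aisle} → Store: every LHS value maps to a single RHS value — holds.
(v) {Aisle, Store} → SKU: (Aisle=Y30, Store=354): 2 rows → SKU takes values {V, S} — violation — fails.
1 of the 5 dependencies holds.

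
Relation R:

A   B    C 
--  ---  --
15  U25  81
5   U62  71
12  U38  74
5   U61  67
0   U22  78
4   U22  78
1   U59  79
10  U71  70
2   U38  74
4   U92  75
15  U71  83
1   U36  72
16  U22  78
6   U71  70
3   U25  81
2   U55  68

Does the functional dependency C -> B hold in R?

C=81: 2 rows → B = U25, U25 ✓
C=71: 1 row → B = U62 ✓
C=74: 2 rows → B = U38, U38 ✓
C=67: 1 row → B = U61 ✓
C=78: 3 rows → B = U22, U22, U22 ✓
C=79: 1 row → B = U59 ✓
C=70: 2 rows → B = U71, U71 ✓
C=75: 1 row → B = U92 ✓
C=83: 1 row → B = U71 ✓
C=72: 1 row → B = U36 ✓
C=68: 1 row → B = U55 ✓
Every C value is associated with a single B value, so C -> B holds.

Yes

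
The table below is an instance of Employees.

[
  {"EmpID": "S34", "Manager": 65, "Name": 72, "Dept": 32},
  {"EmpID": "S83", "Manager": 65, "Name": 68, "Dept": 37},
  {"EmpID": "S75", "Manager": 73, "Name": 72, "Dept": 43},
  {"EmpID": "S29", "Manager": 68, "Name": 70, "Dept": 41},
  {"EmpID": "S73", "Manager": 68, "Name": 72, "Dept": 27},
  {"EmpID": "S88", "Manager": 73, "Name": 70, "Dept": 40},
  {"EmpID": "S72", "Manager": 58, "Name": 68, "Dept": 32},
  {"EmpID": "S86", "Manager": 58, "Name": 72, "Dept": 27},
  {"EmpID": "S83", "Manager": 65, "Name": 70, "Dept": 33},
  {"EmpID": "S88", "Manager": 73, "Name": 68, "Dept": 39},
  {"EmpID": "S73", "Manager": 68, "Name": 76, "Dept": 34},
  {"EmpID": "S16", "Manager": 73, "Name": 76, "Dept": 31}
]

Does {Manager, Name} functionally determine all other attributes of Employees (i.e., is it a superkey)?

Yes

All 12 rows have distinct {Manager, Name} values, so {Manager, Name} → (all attributes) holds and {Manager, Name} is a superkey.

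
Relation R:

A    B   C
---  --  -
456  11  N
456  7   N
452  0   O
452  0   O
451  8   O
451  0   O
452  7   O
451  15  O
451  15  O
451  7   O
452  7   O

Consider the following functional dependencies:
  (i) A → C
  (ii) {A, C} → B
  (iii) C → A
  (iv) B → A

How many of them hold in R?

1

(i) A → C: every LHS value maps to a single RHS value — holds.
(ii) {A, C} → B: (A=456, C=N): 2 rows → B takes values {11, 7} — violation; (A=452, C=O): 4 rows → B takes values {0, 7} — violation; (A=451, C=O): 5 rows → B takes values {8, 0, 15, 7} — violation — fails.
(iii) C → A: C=O: 9 rows → A takes values {452, 451} — violation — fails.
(iv) B → A: B=7: 4 rows → A takes values {456, 452, 451} — violation; B=0: 3 rows → A takes values {452, 451} — violation — fails.
1 of the 4 dependencies holds.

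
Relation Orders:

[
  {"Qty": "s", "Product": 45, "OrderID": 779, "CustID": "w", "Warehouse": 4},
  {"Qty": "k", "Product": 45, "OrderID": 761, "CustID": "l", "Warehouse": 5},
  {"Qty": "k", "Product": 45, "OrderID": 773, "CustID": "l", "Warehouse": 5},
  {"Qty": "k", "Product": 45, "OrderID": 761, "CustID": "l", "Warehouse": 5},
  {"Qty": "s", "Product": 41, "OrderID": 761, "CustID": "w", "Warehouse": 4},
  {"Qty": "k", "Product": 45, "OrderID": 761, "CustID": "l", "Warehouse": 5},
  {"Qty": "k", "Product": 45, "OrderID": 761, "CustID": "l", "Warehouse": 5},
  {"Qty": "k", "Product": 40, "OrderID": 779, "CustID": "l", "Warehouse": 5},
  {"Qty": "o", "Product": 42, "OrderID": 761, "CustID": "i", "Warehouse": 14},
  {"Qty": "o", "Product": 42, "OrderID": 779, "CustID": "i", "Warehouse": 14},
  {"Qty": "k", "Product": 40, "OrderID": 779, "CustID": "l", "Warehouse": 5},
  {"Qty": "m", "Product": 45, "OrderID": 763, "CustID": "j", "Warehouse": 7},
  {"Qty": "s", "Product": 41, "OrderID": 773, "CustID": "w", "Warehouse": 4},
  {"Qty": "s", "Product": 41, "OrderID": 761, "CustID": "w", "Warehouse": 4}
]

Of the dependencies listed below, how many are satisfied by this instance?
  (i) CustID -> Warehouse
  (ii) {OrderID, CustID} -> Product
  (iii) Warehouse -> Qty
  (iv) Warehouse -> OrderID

3

(i) CustID -> Warehouse: every LHS value maps to a single RHS value — holds.
(ii) {OrderID, CustID} -> Product: every LHS value maps to a single RHS value — holds.
(iii) Warehouse -> Qty: every LHS value maps to a single RHS value — holds.
(iv) Warehouse -> OrderID: Warehouse=4: 4 rows → OrderID takes values {779, 761, 773} — violation; Warehouse=5: 7 rows → OrderID takes values {761, 773, 779} — violation; Warehouse=14: 2 rows → OrderID takes values {761, 779} — violation — fails.
3 of the 4 dependencies hold.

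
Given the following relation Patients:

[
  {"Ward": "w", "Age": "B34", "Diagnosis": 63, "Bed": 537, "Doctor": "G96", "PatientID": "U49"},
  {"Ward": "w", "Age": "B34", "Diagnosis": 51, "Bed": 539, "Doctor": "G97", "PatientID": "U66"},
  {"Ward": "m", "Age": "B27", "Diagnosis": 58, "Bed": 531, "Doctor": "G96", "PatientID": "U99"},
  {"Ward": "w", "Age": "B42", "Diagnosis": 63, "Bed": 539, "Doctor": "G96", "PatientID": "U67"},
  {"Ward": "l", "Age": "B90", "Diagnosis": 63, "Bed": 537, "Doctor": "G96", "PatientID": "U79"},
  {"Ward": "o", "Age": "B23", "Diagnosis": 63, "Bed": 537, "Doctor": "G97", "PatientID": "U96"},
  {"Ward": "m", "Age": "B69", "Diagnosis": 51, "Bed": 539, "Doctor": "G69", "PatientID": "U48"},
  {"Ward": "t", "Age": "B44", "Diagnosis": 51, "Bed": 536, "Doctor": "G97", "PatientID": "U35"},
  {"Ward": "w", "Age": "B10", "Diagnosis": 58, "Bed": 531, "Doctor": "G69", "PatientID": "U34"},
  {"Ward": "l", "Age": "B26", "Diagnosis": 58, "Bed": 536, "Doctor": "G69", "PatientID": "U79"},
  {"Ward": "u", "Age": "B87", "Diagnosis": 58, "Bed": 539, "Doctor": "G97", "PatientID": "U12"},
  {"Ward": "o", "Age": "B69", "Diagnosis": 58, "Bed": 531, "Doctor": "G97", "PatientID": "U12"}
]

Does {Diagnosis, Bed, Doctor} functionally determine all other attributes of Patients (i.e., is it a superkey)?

Two distinct rows share (Diagnosis=63, Bed=537, Doctor=G96), so {Diagnosis, Bed, Doctor} does not determine every attribute — not a superkey.

No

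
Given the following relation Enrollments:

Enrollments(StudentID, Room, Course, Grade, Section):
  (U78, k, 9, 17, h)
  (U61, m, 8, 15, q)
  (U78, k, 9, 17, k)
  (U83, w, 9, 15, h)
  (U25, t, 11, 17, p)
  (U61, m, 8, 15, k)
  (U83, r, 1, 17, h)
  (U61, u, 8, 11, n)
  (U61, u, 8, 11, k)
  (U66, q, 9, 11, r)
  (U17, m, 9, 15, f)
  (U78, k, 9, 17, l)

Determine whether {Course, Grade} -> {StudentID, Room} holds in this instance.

(Course=9, Grade=17): 3 rows → {StudentID,Room} = (U78, k), (U78, k), (U78, k) ✓
(Course=8, Grade=15): 2 rows → {StudentID,Room} = (U61, m), (U61, m) ✓
(Course=9, Grade=15): 2 rows → {StudentID,Room} takes values {(U83, w), (U17, m)} — violation
(Course=11, Grade=17): 1 row → {StudentID,Room} = (U25, t) ✓
(Course=1, Grade=17): 1 row → {StudentID,Room} = (U83, r) ✓
(Course=8, Grade=11): 2 rows → {StudentID,Room} = (U61, u), (U61, u) ✓
(Course=9, Grade=11): 1 row → {StudentID,Room} = (U66, q) ✓
Two rows agree on {Course, Grade} but differ on {StudentID, Room}, so {Course, Grade} -> {StudentID, Room} does not hold.

No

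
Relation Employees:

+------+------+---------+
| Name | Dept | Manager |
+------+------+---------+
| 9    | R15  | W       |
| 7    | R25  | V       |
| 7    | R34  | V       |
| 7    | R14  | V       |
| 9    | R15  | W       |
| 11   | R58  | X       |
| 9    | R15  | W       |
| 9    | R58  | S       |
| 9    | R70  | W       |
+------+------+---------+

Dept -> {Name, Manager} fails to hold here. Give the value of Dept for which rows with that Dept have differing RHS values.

R58

Dept=R15: 3 rows → {Name,Manager} = (9, W), (9, W), (9, W) ✓
Dept=R25: 1 row → {Name,Manager} = (7, V) ✓
Dept=R34: 1 row → {Name,Manager} = (7, V) ✓
Dept=R14: 1 row → {Name,Manager} = (7, V) ✓
Dept=R58: 2 rows → {Name,Manager} takes values {(11, X), (9, S)} — violation
Dept=R70: 1 row → {Name,Manager} = (9, W) ✓
The only Dept value with inconsistent RHS is Dept=R58.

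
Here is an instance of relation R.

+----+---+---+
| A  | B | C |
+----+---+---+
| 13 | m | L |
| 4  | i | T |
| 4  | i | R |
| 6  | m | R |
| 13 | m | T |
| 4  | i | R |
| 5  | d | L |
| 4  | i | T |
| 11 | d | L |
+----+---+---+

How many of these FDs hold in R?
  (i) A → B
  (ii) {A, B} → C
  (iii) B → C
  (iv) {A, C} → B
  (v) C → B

(i) A → B: every LHS value maps to a single RHS value — holds.
(ii) {A, B} → C: (A=13, B=m): 2 rows → C takes values {L, T} — violation; (A=4, B=i): 4 rows → C takes values {T, R} — violation — fails.
(iii) B → C: B=m: 3 rows → C takes values {L, R, T} — violation; B=i: 4 rows → C takes values {T, R} — violation — fails.
(iv) {A, C} → B: every LHS value maps to a single RHS value — holds.
(v) C → B: C=L: 3 rows → B takes values {m, d} — violation; C=T: 3 rows → B takes values {i, m} — violation; C=R: 3 rows → B takes values {i, m} — violation — fails.
2 of the 5 dependencies hold.

2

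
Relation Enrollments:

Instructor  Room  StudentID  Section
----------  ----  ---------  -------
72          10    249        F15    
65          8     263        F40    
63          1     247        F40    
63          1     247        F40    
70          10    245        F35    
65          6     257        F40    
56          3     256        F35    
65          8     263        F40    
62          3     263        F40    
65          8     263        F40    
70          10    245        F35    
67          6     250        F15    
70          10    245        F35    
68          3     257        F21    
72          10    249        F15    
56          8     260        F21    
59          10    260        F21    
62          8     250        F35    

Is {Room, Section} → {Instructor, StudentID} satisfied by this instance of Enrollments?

Yes

(Room=10, Section=F15): 2 rows → {Instructor,StudentID} = (72, 249), (72, 249) ✓
(Room=8, Section=F40): 3 rows → {Instructor,StudentID} = (65, 263), (65, 263), (65, 263) ✓
(Room=1, Section=F40): 2 rows → {Instructor,StudentID} = (63, 247), (63, 247) ✓
(Room=10, Section=F35): 3 rows → {Instructor,StudentID} = (70, 245), (70, 245), (70, 245) ✓
(Room=6, Section=F40): 1 row → {Instructor,StudentID} = (65, 257) ✓
(Room=3, Section=F35): 1 row → {Instructor,StudentID} = (56, 256) ✓
(Room=3, Section=F40): 1 row → {Instructor,StudentID} = (62, 263) ✓
(Room=6, Section=F15): 1 row → {Instructor,StudentID} = (67, 250) ✓
(Room=3, Section=F21): 1 row → {Instructor,StudentID} = (68, 257) ✓
(Room=8, Section=F21): 1 row → {Instructor,StudentID} = (56, 260) ✓
(Room=10, Section=F21): 1 row → {Instructor,StudentID} = (59, 260) ✓
(Room=8, Section=F35): 1 row → {Instructor,StudentID} = (62, 250) ✓
Every {Room, Section} value is associated with a single {Instructor, StudentID} value, so {Room, Section} → {Instructor, StudentID} holds.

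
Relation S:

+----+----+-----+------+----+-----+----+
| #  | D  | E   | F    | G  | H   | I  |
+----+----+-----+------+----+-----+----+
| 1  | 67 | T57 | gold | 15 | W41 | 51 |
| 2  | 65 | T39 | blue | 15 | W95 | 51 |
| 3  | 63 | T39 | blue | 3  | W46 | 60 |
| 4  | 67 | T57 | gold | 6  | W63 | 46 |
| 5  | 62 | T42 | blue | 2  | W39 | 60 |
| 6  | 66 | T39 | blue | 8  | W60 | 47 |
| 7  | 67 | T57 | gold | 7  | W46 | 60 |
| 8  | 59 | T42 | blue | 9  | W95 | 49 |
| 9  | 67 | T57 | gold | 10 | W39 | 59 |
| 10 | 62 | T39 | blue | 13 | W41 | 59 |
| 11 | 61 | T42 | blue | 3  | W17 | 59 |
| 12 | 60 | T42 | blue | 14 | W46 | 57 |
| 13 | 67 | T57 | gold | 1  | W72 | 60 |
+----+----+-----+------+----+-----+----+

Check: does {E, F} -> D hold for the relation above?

No

(E=T57, F=gold): rows 1, 4, 7, 9, 13 → D = 67, 67, 67, 67, 67 ✓
(E=T39, F=blue): rows 2, 3, 6, 10 → D takes values {65, 63, 66, 62} — violation
(E=T42, F=blue): rows 5, 8, 11, 12 → D takes values {62, 59, 61, 60} — violation
Two rows agree on {E, F} but differ on D, so {E, F} -> D does not hold.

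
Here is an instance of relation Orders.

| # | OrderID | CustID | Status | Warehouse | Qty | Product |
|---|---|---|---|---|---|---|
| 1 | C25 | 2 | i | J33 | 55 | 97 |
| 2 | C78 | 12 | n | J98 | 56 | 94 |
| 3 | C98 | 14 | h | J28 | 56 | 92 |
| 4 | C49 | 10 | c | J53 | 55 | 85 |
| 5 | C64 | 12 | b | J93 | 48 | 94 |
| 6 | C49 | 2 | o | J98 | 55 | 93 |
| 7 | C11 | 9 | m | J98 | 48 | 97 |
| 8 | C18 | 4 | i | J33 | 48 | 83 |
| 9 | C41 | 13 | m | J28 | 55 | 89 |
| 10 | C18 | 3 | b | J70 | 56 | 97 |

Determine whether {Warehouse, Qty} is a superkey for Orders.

All 10 rows have distinct {Warehouse, Qty} values, so {Warehouse, Qty} → (all attributes) holds and {Warehouse, Qty} is a superkey.

Yes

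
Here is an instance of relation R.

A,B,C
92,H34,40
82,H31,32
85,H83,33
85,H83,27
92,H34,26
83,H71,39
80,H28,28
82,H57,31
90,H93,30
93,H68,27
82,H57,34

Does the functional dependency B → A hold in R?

Yes

B=H34: 2 rows → A = 92, 92 ✓
B=H31: 1 row → A = 82 ✓
B=H83: 2 rows → A = 85, 85 ✓
B=H71: 1 row → A = 83 ✓
B=H28: 1 row → A = 80 ✓
B=H57: 2 rows → A = 82, 82 ✓
B=H93: 1 row → A = 90 ✓
B=H68: 1 row → A = 93 ✓
Every B value is associated with a single A value, so B → A holds.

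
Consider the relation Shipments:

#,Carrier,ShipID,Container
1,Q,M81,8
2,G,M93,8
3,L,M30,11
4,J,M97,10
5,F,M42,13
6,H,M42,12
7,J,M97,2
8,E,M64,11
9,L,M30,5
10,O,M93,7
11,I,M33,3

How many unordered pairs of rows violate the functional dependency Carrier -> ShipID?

0

Carrier=L: all 2 rows agree on ShipID — 0 pairs.
Carrier=J: all 2 rows agree on ShipID — 0 pairs.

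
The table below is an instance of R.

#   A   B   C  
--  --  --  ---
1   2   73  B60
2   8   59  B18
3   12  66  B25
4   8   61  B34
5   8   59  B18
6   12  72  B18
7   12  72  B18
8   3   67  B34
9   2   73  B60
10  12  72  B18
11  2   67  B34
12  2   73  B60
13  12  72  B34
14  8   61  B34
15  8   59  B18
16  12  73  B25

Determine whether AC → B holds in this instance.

No

(A=2, C=B60): rows 1, 9, 12 → B = 73, 73, 73 ✓
(A=8, C=B18): rows 2, 5, 15 → B = 59, 59, 59 ✓
(A=12, C=B25): rows 3, 16 → B takes values {66, 73} — violation
(A=8, C=B34): rows 4, 14 → B = 61, 61 ✓
(A=12, C=B18): rows 6, 7, 10 → B = 72, 72, 72 ✓
(A=3, C=B34): row 8 → B = 67 ✓
(A=2, C=B34): row 11 → B = 67 ✓
(A=12, C=B34): row 13 → B = 72 ✓
Two rows agree on AC but differ on B, so AC → B does not hold.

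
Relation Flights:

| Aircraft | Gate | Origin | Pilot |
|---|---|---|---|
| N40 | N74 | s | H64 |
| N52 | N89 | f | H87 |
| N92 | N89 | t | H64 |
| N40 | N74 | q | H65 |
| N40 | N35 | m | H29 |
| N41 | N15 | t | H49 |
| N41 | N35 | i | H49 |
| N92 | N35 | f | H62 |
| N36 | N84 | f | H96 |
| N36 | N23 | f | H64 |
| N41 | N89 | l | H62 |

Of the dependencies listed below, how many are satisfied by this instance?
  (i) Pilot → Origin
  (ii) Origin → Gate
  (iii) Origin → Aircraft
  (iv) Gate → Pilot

0

(i) Pilot → Origin: Pilot=H64: 3 rows → Origin takes values {s, t, f} — violation; Pilot=H49: 2 rows → Origin takes values {t, i} — violation; Pilot=H62: 2 rows → Origin takes values {f, l} — violation — fails.
(ii) Origin → Gate: Origin=f: 4 rows → Gate takes values {N89, N35, N84, N23} — violation; Origin=t: 2 rows → Gate takes values {N89, N15} — violation — fails.
(iii) Origin → Aircraft: Origin=f: 4 rows → Aircraft takes values {N52, N92, N36} — violation; Origin=t: 2 rows → Aircraft takes values {N92, N41} — violation — fails.
(iv) Gate → Pilot: Gate=N74: 2 rows → Pilot takes values {H64, H65} — violation; Gate=N89: 3 rows → Pilot takes values {H87, H64, H62} — violation; Gate=N35: 3 rows → Pilot takes values {H29, H49, H62} — violation — fails.
None of the 4 dependencies hold.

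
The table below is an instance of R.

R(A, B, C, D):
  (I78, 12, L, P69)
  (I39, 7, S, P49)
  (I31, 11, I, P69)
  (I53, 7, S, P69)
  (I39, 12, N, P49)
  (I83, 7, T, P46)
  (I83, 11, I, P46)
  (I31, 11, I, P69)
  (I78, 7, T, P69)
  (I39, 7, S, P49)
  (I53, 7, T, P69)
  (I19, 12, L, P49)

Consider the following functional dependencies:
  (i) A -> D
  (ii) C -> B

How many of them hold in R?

2

(i) A -> D: every LHS value maps to a single RHS value — holds.
(ii) C -> B: every LHS value maps to a single RHS value — holds.
2 of the 2 dependencies hold.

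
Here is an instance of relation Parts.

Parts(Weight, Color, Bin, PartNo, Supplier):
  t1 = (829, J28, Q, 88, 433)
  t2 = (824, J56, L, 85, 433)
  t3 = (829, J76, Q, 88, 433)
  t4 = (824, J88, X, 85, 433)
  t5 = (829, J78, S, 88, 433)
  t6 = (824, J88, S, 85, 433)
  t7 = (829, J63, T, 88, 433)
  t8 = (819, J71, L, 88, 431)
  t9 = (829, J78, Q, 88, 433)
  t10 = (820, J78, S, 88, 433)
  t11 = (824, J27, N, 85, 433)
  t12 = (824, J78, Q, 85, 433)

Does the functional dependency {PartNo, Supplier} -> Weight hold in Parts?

No

(PartNo=88, Supplier=433): rows 1, 3, 5, 7, 9, 10 → Weight takes values {829, 820} — violation
(PartNo=85, Supplier=433): rows 2, 4, 6, 11, 12 → Weight = 824, 824, 824, 824, 824 ✓
(PartNo=88, Supplier=431): row 8 → Weight = 819 ✓
Two rows agree on {PartNo, Supplier} but differ on Weight, so {PartNo, Supplier} -> Weight does not hold.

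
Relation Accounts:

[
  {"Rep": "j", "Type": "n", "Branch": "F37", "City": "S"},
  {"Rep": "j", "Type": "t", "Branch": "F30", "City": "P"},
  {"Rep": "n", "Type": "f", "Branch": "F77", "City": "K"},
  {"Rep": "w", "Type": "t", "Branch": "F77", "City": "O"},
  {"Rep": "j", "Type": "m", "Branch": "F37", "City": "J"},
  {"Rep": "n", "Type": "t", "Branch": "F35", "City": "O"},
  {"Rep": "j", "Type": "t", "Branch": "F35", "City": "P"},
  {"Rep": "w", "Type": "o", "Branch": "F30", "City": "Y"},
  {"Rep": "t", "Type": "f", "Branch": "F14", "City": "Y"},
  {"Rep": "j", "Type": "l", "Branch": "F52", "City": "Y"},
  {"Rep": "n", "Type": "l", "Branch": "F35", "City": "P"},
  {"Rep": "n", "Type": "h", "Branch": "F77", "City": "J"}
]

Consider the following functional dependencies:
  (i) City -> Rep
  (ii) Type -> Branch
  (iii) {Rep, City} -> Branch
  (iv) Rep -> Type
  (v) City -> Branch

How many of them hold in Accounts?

0

(i) City -> Rep: City=P: 3 rows → Rep takes values {j, n} — violation; City=O: 2 rows → Rep takes values {w, n} — violation; City=J: 2 rows → Rep takes values {j, n} — violation; City=Y: 3 rows → Rep takes values {w, t, j} — violation — fails.
(ii) Type -> Branch: Type=t: 4 rows → Branch takes values {F30, F77, F35} — violation; Type=f: 2 rows → Branch takes values {F77, F14} — violation; Type=l: 2 rows → Branch takes values {F52, F35} — violation — fails.
(iii) {Rep, City} -> Branch: (Rep=j, City=P): 2 rows → Branch takes values {F30, F35} — violation — fails.
(iv) Rep -> Type: Rep=j: 5 rows → Type takes values {n, t, m, l} — violation; Rep=n: 4 rows → Type takes values {f, t, l, h} — violation; Rep=w: 2 rows → Type takes values {t, o} — violation — fails.
(v) City -> Branch: City=P: 3 rows → Branch takes values {F30, F35} — violation; City=O: 2 rows → Branch takes values {F77, F35} — violation; City=J: 2 rows → Branch takes values {F37, F77} — violation; City=Y: 3 rows → Branch takes values {F30, F14, F52} — violation — fails.
None of the 5 dependencies hold.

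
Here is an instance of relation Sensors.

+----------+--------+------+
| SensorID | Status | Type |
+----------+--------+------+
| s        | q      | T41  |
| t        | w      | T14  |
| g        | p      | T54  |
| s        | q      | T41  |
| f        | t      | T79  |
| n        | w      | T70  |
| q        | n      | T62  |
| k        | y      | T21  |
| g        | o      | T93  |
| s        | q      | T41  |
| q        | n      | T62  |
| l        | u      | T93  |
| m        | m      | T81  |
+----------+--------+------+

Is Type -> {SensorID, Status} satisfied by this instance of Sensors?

No

Type=T41: 3 rows → {SensorID,Status} = (s, q), (s, q), (s, q) ✓
Type=T14: 1 row → {SensorID,Status} = (t, w) ✓
Type=T54: 1 row → {SensorID,Status} = (g, p) ✓
Type=T79: 1 row → {SensorID,Status} = (f, t) ✓
Type=T70: 1 row → {SensorID,Status} = (n, w) ✓
Type=T62: 2 rows → {SensorID,Status} = (q, n), (q, n) ✓
Type=T21: 1 row → {SensorID,Status} = (k, y) ✓
Type=T93: 2 rows → {SensorID,Status} takes values {(g, o), (l, u)} — violation
Type=T81: 1 row → {SensorID,Status} = (m, m) ✓
Two rows agree on Type but differ on {SensorID, Status}, so Type -> {SensorID, Status} does not hold.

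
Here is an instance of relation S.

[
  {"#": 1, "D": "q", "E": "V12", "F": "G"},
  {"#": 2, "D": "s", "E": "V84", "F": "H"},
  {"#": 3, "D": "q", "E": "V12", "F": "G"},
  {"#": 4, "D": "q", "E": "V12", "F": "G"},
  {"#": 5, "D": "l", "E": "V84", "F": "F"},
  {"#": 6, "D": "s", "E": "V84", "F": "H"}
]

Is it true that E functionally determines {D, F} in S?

No

E=V12: rows 1, 3, 4 → {D,F} = (q, G), (q, G), (q, G) ✓
E=V84: rows 2, 5, 6 → {D,F} takes values {(s, H), (l, F)} — violation
Two rows agree on E but differ on {D, F}, so E → {D, F} does not hold.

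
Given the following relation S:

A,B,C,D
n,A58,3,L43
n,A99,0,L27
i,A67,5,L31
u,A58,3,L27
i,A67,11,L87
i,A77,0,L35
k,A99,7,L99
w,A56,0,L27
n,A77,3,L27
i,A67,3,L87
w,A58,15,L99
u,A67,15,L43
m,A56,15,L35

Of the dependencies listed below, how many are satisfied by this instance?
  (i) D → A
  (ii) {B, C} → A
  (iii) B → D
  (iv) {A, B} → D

(i) D → A: D=L43: 2 rows → A takes values {n, u} — violation; D=L27: 4 rows → A takes values {n, u, w} — violation; D=L35: 2 rows → A takes values {i, m} — violation; D=L99: 2 rows → A takes values {k, w} — violation — fails.
(ii) {B, C} → A: (B=A58, C=3): 2 rows → A takes values {n, u} — violation — fails.
(iii) B → D: B=A58: 3 rows → D takes values {L43, L27, L99} — violation; B=A99: 2 rows → D takes values {L27, L99} — violation; B=A67: 4 rows → D takes values {L31, L87, L43} — violation; B=A77: 2 rows → D takes values {L35, L27} — violation; B=A56: 2 rows → D takes values {L27, L35} — violation — fails.
(iv) {A, B} → D: (A=i, B=A67): 3 rows → D takes values {L31, L87} — violation — fails.
None of the 4 dependencies hold.

0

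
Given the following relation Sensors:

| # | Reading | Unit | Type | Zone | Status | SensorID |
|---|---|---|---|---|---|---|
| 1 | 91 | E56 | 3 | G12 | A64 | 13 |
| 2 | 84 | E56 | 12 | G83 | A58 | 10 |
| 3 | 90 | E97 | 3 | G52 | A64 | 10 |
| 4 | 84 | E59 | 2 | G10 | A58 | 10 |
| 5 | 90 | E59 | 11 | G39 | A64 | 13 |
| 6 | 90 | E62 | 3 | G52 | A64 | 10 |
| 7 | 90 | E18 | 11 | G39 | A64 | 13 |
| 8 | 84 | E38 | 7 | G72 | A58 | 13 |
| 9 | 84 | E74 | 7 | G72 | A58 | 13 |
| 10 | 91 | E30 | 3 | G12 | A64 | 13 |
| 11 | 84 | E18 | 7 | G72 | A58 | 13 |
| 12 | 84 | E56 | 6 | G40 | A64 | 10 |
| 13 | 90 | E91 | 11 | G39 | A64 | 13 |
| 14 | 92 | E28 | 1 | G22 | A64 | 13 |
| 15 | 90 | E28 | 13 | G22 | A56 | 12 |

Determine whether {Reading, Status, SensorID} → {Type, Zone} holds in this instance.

No

(Reading=91, Status=A64, SensorID=13): rows 1, 10 → {Type,Zone} = (3, G12), (3, G12) ✓
(Reading=84, Status=A58, SensorID=10): rows 2, 4 → {Type,Zone} takes values {(12, G83), (2, G10)} — violation
(Reading=90, Status=A64, SensorID=10): rows 3, 6 → {Type,Zone} = (3, G52), (3, G52) ✓
(Reading=90, Status=A64, SensorID=13): rows 5, 7, 13 → {Type,Zone} = (11, G39), (11, G39), (11, G39) ✓
(Reading=84, Status=A58, SensorID=13): rows 8, 9, 11 → {Type,Zone} = (7, G72), (7, G72), (7, G72) ✓
(Reading=84, Status=A64, SensorID=10): row 12 → {Type,Zone} = (6, G40) ✓
(Reading=92, Status=A64, SensorID=13): row 14 → {Type,Zone} = (1, G22) ✓
(Reading=90, Status=A56, SensorID=12): row 15 → {Type,Zone} = (13, G22) ✓
Two rows agree on {Reading, Status, SensorID} but differ on {Type, Zone}, so {Reading, Status, SensorID} → {Type, Zone} does not hold.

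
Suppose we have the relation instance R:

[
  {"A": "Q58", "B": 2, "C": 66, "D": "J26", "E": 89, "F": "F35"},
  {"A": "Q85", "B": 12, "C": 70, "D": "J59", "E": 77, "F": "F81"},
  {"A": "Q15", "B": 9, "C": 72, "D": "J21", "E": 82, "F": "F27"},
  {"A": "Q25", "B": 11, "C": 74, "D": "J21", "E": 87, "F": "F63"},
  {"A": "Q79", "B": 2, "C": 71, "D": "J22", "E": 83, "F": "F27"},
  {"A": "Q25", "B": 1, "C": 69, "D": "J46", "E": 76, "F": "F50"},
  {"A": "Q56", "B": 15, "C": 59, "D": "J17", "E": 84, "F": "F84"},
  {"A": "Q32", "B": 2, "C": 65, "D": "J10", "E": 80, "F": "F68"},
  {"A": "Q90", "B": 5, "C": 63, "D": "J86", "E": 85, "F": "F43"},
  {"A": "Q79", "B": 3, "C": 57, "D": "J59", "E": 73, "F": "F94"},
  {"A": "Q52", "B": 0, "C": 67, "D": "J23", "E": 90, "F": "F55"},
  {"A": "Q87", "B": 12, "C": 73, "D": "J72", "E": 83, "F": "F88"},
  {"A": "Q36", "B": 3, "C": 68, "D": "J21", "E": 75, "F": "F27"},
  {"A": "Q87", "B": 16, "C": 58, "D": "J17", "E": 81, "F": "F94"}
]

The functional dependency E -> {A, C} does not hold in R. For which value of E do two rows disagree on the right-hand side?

E=89: 1 row → {A,C} = (Q58, 66) ✓
E=77: 1 row → {A,C} = (Q85, 70) ✓
E=82: 1 row → {A,C} = (Q15, 72) ✓
E=87: 1 row → {A,C} = (Q25, 74) ✓
E=83: 2 rows → {A,C} takes values {(Q79, 71), (Q87, 73)} — violation
E=76: 1 row → {A,C} = (Q25, 69) ✓
E=84: 1 row → {A,C} = (Q56, 59) ✓
E=80: 1 row → {A,C} = (Q32, 65) ✓
E=85: 1 row → {A,C} = (Q90, 63) ✓
E=73: 1 row → {A,C} = (Q79, 57) ✓
E=90: 1 row → {A,C} = (Q52, 67) ✓
E=75: 1 row → {A,C} = (Q36, 68) ✓
E=81: 1 row → {A,C} = (Q87, 58) ✓
The only E value with inconsistent RHS is E=83.

83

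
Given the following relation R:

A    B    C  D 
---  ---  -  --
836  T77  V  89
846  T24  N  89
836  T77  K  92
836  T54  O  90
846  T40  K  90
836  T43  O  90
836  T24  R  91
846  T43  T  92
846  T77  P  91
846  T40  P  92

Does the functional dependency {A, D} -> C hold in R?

(A=836, D=89): 1 row → C = V ✓
(A=846, D=89): 1 row → C = N ✓
(A=836, D=92): 1 row → C = K ✓
(A=836, D=90): 2 rows → C = O, O ✓
(A=846, D=90): 1 row → C = K ✓
(A=836, D=91): 1 row → C = R ✓
(A=846, D=92): 2 rows → C takes values {T, P} — violation
(A=846, D=91): 1 row → C = P ✓
Two rows agree on {A, D} but differ on C, so {A, D} -> C does not hold.

No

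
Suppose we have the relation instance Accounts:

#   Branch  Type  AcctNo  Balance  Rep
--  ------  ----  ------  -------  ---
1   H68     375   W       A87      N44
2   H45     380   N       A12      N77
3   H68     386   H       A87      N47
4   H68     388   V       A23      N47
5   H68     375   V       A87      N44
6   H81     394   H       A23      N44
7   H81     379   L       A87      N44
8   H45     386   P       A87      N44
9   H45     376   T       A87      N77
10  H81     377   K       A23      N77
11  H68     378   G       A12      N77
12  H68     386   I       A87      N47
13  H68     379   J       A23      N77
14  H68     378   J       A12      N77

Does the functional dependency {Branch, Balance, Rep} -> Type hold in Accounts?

Yes

(Branch=H68, Balance=A87, Rep=N44): rows 1, 5 → Type = 375, 375 ✓
(Branch=H45, Balance=A12, Rep=N77): row 2 → Type = 380 ✓
(Branch=H68, Balance=A87, Rep=N47): rows 3, 12 → Type = 386, 386 ✓
(Branch=H68, Balance=A23, Rep=N47): row 4 → Type = 388 ✓
(Branch=H81, Balance=A23, Rep=N44): row 6 → Type = 394 ✓
(Branch=H81, Balance=A87, Rep=N44): row 7 → Type = 379 ✓
(Branch=H45, Balance=A87, Rep=N44): row 8 → Type = 386 ✓
(Branch=H45, Balance=A87, Rep=N77): row 9 → Type = 376 ✓
(Branch=H81, Balance=A23, Rep=N77): row 10 → Type = 377 ✓
(Branch=H68, Balance=A12, Rep=N77): rows 11, 14 → Type = 378, 378 ✓
(Branch=H68, Balance=A23, Rep=N77): row 13 → Type = 379 ✓
Every {Branch, Balance, Rep} value is associated with a single Type value, so {Branch, Balance, Rep} -> Type holds.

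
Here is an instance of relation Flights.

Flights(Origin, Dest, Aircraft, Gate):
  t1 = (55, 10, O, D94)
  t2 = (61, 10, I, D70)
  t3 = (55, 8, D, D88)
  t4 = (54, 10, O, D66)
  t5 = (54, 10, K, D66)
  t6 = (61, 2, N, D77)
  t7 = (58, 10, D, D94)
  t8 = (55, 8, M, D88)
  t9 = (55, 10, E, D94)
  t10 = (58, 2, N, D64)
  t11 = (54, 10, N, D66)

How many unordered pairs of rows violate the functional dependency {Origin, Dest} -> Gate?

(Origin=55, Dest=10): all 2 rows agree on Gate — 0 pairs.
(Origin=55, Dest=8): all 2 rows agree on Gate — 0 pairs.
(Origin=54, Dest=10): all 3 rows agree on Gate — 0 pairs.

0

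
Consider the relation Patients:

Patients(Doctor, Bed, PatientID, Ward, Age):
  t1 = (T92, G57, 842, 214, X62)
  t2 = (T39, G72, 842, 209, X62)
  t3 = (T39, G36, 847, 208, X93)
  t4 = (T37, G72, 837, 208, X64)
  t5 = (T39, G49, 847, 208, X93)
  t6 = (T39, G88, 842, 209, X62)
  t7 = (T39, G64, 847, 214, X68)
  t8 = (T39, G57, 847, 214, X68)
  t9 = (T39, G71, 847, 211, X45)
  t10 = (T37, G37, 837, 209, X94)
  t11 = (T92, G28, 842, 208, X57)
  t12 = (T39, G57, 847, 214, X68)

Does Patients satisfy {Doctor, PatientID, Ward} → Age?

Yes

(Doctor=T92, PatientID=842, Ward=214): row 1 → Age = X62 ✓
(Doctor=T39, PatientID=842, Ward=209): rows 2, 6 → Age = X62, X62 ✓
(Doctor=T39, PatientID=847, Ward=208): rows 3, 5 → Age = X93, X93 ✓
(Doctor=T37, PatientID=837, Ward=208): row 4 → Age = X64 ✓
(Doctor=T39, PatientID=847, Ward=214): rows 7, 8, 12 → Age = X68, X68, X68 ✓
(Doctor=T39, PatientID=847, Ward=211): row 9 → Age = X45 ✓
(Doctor=T37, PatientID=837, Ward=209): row 10 → Age = X94 ✓
(Doctor=T92, PatientID=842, Ward=208): row 11 → Age = X57 ✓
Every {Doctor, PatientID, Ward} value is associated with a single Age value, so {Doctor, PatientID, Ward} → Age holds.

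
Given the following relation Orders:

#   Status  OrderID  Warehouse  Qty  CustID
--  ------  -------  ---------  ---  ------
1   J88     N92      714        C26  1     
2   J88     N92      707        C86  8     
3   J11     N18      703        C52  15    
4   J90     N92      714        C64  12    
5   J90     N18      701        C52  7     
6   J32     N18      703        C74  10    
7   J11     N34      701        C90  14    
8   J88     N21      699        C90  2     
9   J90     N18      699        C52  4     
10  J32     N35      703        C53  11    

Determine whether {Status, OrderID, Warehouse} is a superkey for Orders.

All 10 rows have distinct {Status, OrderID, Warehouse} values, so {Status, OrderID, Warehouse} → (all attributes) holds and {Status, OrderID, Warehouse} is a superkey.

Yes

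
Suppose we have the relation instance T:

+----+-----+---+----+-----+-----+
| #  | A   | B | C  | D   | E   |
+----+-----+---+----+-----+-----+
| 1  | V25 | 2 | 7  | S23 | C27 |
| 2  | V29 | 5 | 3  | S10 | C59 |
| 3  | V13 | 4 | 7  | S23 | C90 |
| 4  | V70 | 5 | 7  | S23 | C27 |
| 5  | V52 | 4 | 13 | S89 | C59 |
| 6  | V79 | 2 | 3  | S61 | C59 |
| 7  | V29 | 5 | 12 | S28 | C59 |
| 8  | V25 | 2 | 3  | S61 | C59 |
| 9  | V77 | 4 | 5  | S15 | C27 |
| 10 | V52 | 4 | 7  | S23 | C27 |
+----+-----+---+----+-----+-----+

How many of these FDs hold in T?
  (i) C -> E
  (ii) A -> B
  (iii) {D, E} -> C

2

(i) C -> E: C=7: rows 1, 3, 4, 10 → E takes values {C27, C90} — violation — fails.
(ii) A -> B: every LHS value maps to a single RHS value — holds.
(iii) {D, E} -> C: every LHS value maps to a single RHS value — holds.
2 of the 3 dependencies hold.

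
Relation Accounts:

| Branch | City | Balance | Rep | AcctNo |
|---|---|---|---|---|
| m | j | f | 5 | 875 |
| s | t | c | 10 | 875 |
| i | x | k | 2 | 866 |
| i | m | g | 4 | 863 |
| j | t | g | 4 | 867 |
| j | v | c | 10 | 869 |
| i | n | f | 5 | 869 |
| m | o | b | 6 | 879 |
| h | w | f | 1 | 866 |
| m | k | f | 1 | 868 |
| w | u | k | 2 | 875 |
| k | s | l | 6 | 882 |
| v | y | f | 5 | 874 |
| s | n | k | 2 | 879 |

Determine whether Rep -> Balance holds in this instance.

Rep=5: 3 rows → Balance = f, f, f ✓
Rep=10: 2 rows → Balance = c, c ✓
Rep=2: 3 rows → Balance = k, k, k ✓
Rep=4: 2 rows → Balance = g, g ✓
Rep=6: 2 rows → Balance takes values {b, l} — violation
Rep=1: 2 rows → Balance = f, f ✓
Two rows agree on Rep but differ on Balance, so Rep -> Balance does not hold.

No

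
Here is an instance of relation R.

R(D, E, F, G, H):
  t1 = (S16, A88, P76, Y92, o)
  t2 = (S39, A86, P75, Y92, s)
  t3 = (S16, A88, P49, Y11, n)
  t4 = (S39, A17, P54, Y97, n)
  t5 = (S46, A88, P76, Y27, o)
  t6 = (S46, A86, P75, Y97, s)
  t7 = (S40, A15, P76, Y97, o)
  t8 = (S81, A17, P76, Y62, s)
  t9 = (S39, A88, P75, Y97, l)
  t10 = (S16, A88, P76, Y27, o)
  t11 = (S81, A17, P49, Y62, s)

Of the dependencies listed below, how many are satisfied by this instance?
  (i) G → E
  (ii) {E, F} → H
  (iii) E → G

1

(i) G → E: G=Y92: rows 1, 2 → E takes values {A88, A86} — violation; G=Y97: rows 4, 6, 7, 9 → E takes values {A17, A86, A15, A88} — violation — fails.
(ii) {E, F} → H: every LHS value maps to a single RHS value — holds.
(iii) E → G: E=A88: rows 1, 3, 5, 9, 10 → G takes values {Y92, Y11, Y27, Y97} — violation; E=A86: rows 2, 6 → G takes values {Y92, Y97} — violation; E=A17: rows 4, 8, 11 → G takes values {Y97, Y62} — violation — fails.
1 of the 3 dependencies holds.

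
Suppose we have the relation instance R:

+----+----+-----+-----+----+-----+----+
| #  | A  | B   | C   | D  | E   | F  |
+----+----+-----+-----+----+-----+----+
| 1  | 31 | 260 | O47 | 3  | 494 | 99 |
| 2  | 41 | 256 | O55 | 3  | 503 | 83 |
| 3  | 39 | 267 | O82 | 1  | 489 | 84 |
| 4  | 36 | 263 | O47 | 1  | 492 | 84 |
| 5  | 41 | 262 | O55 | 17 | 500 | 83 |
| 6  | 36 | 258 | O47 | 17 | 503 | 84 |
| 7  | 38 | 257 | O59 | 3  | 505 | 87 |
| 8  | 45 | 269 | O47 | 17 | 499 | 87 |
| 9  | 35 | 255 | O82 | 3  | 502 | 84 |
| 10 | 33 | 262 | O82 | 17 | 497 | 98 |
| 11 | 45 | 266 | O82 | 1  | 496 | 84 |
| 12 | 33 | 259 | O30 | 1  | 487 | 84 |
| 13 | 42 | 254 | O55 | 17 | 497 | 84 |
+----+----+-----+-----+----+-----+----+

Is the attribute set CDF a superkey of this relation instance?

Rows 3 and 11 have the same CDF value (C=O82, D=1, F=84) but are distinct tuples, so CDF does not determine every attribute — not a superkey.

No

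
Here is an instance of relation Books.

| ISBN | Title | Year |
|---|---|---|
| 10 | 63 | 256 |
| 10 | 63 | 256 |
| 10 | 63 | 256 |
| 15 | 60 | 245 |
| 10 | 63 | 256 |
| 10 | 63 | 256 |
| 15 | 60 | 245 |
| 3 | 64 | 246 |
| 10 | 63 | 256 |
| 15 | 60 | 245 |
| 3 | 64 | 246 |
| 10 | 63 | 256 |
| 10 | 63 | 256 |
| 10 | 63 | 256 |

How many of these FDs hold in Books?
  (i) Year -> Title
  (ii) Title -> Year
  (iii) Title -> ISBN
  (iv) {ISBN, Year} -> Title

4

(i) Year -> Title: every LHS value maps to a single RHS value — holds.
(ii) Title -> Year: every LHS value maps to a single RHS value — holds.
(iii) Title -> ISBN: every LHS value maps to a single RHS value — holds.
(iv) {ISBN, Year} -> Title: every LHS value maps to a single RHS value — holds.
4 of the 4 dependencies hold.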